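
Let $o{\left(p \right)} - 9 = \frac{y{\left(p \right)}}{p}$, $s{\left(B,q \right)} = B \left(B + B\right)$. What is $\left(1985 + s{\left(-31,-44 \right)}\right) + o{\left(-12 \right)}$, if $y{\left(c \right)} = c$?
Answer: $3917$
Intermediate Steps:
$s{\left(B,q \right)} = 2 B^{2}$ ($s{\left(B,q \right)} = B 2 B = 2 B^{2}$)
$o{\left(p \right)} = 10$ ($o{\left(p \right)} = 9 + \frac{p}{p} = 9 + 1 = 10$)
$\left(1985 + s{\left(-31,-44 \right)}\right) + o{\left(-12 \right)} = \left(1985 + 2 \left(-31\right)^{2}\right) + 10 = \left(1985 + 2 \cdot 961\right) + 10 = \left(1985 + 1922\right) + 10 = 3907 + 10 = 3917$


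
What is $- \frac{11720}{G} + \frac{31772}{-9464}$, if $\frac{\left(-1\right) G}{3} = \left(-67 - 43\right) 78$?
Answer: $- \frac{68693}{18018} \approx -3.8125$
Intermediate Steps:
$G = 25740$ ($G = - 3 \left(-67 - 43\right) 78 = - 3 \left(\left(-110\right) 78\right) = \left(-3\right) \left(-8580\right) = 25740$)
$- \frac{11720}{G} + \frac{31772}{-9464} = - \frac{11720}{25740} + \frac{31772}{-9464} = \left(-11720\right) \frac{1}{25740} + 31772 \left(- \frac{1}{9464}\right) = - \frac{586}{1287} - \frac{47}{14} = - \frac{68693}{18018}$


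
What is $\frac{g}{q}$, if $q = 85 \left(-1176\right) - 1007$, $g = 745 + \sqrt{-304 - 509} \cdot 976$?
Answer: $- \frac{745}{100967} - \frac{976 i \sqrt{813}}{100967} \approx -0.0073786 - 0.27562 i$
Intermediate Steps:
$g = 745 + 976 i \sqrt{813}$ ($g = 745 + \sqrt{-813} \cdot 976 = 745 + i \sqrt{813} \cdot 976 = 745 + 976 i \sqrt{813} \approx 745.0 + 27829.0 i$)
$q = -100967$ ($q = -99960 - 1007 = -100967$)
$\frac{g}{q} = \frac{745 + 976 i \sqrt{813}}{-100967} = \left(745 + 976 i \sqrt{813}\right) \left(- \frac{1}{100967}\right) = - \frac{745}{100967} - \frac{976 i \sqrt{813}}{100967}$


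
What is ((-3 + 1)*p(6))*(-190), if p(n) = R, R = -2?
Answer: -760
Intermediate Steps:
p(n) = -2
((-3 + 1)*p(6))*(-190) = ((-3 + 1)*(-2))*(-190) = -2*(-2)*(-190) = 4*(-190) = -760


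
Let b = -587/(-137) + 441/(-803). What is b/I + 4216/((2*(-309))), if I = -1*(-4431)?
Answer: -342478681444/50208250323 ≈ -6.8212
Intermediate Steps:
b = 410944/110011 (b = -587*(-1/137) + 441*(-1/803) = 587/137 - 441/803 = 410944/110011 ≈ 3.7355)
I = 4431
b/I + 4216/((2*(-309))) = (410944/110011)/4431 + 4216/((2*(-309))) = (410944/110011)*(1/4431) + 4216/(-618) = 410944/487458741 + 4216*(-1/618) = 410944/487458741 - 2108/309 = -342478681444/50208250323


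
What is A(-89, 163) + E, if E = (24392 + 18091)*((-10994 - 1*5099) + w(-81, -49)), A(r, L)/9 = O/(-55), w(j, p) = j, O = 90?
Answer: -7558320624/11 ≈ -6.8712e+8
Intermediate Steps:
A(r, L) = -162/11 (A(r, L) = 9*(90/(-55)) = 9*(90*(-1/55)) = 9*(-18/11) = -162/11)
E = -687120042 (E = (24392 + 18091)*((-10994 - 1*5099) - 81) = 42483*((-10994 - 5099) - 81) = 42483*(-16093 - 81) = 42483*(-16174) = -687120042)
A(-89, 163) + E = -162/11 - 687120042 = -7558320624/11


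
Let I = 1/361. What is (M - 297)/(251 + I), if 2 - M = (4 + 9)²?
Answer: -41876/22653 ≈ -1.8486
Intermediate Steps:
I = 1/361 ≈ 0.0027701
M = -167 (M = 2 - (4 + 9)² = 2 - 1*13² = 2 - 1*169 = 2 - 169 = -167)
(M - 297)/(251 + I) = (-167 - 297)/(251 + 1/361) = -464/90612/361 = -464*361/90612 = -41876/22653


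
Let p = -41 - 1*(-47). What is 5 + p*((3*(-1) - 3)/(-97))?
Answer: 521/97 ≈ 5.3711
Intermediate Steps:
p = 6 (p = -41 + 47 = 6)
5 + p*((3*(-1) - 3)/(-97)) = 5 + 6*((3*(-1) - 3)/(-97)) = 5 + 6*((-3 - 3)*(-1/97)) = 5 + 6*(-6*(-1/97)) = 5 + 6*(6/97) = 5 + 36/97 = 521/97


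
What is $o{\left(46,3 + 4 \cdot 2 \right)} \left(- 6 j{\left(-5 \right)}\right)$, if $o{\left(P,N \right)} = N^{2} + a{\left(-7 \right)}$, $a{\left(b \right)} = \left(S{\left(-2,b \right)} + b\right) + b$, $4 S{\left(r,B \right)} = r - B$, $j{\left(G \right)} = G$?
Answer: $\frac{6495}{2} \approx 3247.5$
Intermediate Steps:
$S{\left(r,B \right)} = - \frac{B}{4} + \frac{r}{4}$ ($S{\left(r,B \right)} = \frac{r - B}{4} = - \frac{B}{4} + \frac{r}{4}$)
$a{\left(b \right)} = - \frac{1}{2} + \frac{7 b}{4}$ ($a{\left(b \right)} = \left(\left(- \frac{b}{4} + \frac{1}{4} \left(-2\right)\right) + b\right) + b = \left(\left(- \frac{b}{4} - \frac{1}{2}\right) + b\right) + b = \left(\left(- \frac{1}{2} - \frac{b}{4}\right) + b\right) + b = \left(- \frac{1}{2} + \frac{3 b}{4}\right) + b = - \frac{1}{2} + \frac{7 b}{4}$)
$o{\left(P,N \right)} = - \frac{51}{4} + N^{2}$ ($o{\left(P,N \right)} = N^{2} + \left(- \frac{1}{2} + \frac{7}{4} \left(-7\right)\right) = N^{2} - \frac{51}{4} = - \frac{51}{4} + N^{2}$)
$o{\left(46,3 + 4 \cdot 2 \right)} \left(- 6 j{\left(-5 \right)}\right) = \left(- \frac{51}{4} + \left(3 + 4 \cdot 2\right)^{2}\right) \left(\left(-6\right) \left(-5\right)\right) = \left(- \frac{51}{4} + \left(3 + 8\right)^{2}\right) 30 = \left(- \frac{51}{4} + 11^{2}\right) 30 = \left(- \frac{51}{4} + 121\right) 30 = \frac{433}{4} \cdot 30 = \frac{6495}{2}$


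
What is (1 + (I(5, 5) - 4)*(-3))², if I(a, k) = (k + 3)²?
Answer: 32041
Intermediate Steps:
I(a, k) = (3 + k)²
(1 + (I(5, 5) - 4)*(-3))² = (1 + ((3 + 5)² - 4)*(-3))² = (1 + (8² - 4)*(-3))² = (1 + (64 - 4)*(-3))² = (1 + 60*(-3))² = (1 - 180)² = (-179)² = 32041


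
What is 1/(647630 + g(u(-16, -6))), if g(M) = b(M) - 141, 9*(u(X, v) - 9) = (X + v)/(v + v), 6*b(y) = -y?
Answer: 324/209785939 ≈ 1.5444e-6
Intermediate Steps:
b(y) = -y/6 (b(y) = (-y)/6 = -y/6)
u(X, v) = 9 + (X + v)/(18*v) (u(X, v) = 9 + ((X + v)/(v + v))/9 = 9 + ((X + v)/((2*v)))/9 = 9 + ((X + v)*(1/(2*v)))/9 = 9 + ((X + v)/(2*v))/9 = 9 + (X + v)/(18*v))
g(M) = -141 - M/6 (g(M) = -M/6 - 141 = -141 - M/6)
1/(647630 + g(u(-16, -6))) = 1/(647630 + (-141 - (-16 + 163*(-6))/(108*(-6)))) = 1/(647630 + (-141 - (-1)*(-16 - 978)/(108*6))) = 1/(647630 + (-141 - (-1)*(-994)/(108*6))) = 1/(647630 + (-141 - ⅙*497/54)) = 1/(647630 + (-141 - 497/324)) = 1/(647630 - 46181/324) = 1/(209785939/324) = 324/209785939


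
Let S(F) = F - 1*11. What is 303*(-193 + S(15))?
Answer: -57267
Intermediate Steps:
S(F) = -11 + F (S(F) = F - 11 = -11 + F)
303*(-193 + S(15)) = 303*(-193 + (-11 + 15)) = 303*(-193 + 4) = 303*(-189) = -57267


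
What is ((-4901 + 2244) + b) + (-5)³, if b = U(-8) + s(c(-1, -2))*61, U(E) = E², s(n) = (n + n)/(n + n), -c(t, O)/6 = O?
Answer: -2657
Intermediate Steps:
c(t, O) = -6*O
s(n) = 1 (s(n) = (2*n)/((2*n)) = (2*n)*(1/(2*n)) = 1)
b = 125 (b = (-8)² + 1*61 = 64 + 61 = 125)
((-4901 + 2244) + b) + (-5)³ = ((-4901 + 2244) + 125) + (-5)³ = (-2657 + 125) - 125 = -2532 - 125 = -2657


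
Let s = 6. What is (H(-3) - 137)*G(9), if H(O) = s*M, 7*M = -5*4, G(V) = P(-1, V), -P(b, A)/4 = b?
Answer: -4316/7 ≈ -616.57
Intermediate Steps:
P(b, A) = -4*b
G(V) = 4 (G(V) = -4*(-1) = 4)
M = -20/7 (M = (-5*4)/7 = (⅐)*(-20) = -20/7 ≈ -2.8571)
H(O) = -120/7 (H(O) = 6*(-20/7) = -120/7)
(H(-3) - 137)*G(9) = (-120/7 - 137)*4 = -1079/7*4 = -4316/7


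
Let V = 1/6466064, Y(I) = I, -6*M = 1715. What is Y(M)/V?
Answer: -5544649880/3 ≈ -1.8482e+9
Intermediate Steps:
M = -1715/6 (M = -⅙*1715 = -1715/6 ≈ -285.83)
V = 1/6466064 ≈ 1.5465e-7
Y(M)/V = -1715/(6*1/6466064) = -1715/6*6466064 = -5544649880/3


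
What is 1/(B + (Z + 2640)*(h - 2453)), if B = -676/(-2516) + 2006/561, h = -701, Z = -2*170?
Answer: -20757/150575349601 ≈ -1.3785e-7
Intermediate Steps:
Z = -340
B = 79799/20757 (B = -676*(-1/2516) + 2006*(1/561) = 169/629 + 118/33 = 79799/20757 ≈ 3.8444)
1/(B + (Z + 2640)*(h - 2453)) = 1/(79799/20757 + (-340 + 2640)*(-701 - 2453)) = 1/(79799/20757 + 2300*(-3154)) = 1/(79799/20757 - 7254200) = 1/(-150575349601/20757) = -20757/150575349601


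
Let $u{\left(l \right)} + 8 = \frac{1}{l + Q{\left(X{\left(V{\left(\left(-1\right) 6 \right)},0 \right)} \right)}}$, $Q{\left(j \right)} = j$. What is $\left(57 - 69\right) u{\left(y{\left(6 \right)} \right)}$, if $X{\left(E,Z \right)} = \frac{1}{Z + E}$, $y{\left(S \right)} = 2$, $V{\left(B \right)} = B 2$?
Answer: $\frac{2064}{23} \approx 89.739$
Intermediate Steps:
$V{\left(B \right)} = 2 B$
$X{\left(E,Z \right)} = \frac{1}{E + Z}$
$u{\left(l \right)} = -8 + \frac{1}{- \frac{1}{12} + l}$ ($u{\left(l \right)} = -8 + \frac{1}{l + \frac{1}{2 \left(\left(-1\right) 6\right) + 0}} = -8 + \frac{1}{l + \frac{1}{2 \left(-6\right) + 0}} = -8 + \frac{1}{l + \frac{1}{-12 + 0}} = -8 + \frac{1}{l + \frac{1}{-12}} = -8 + \frac{1}{l - \frac{1}{12}} = -8 + \frac{1}{- \frac{1}{12} + l}$)
$\left(57 - 69\right) u{\left(y{\left(6 \right)} \right)} = \left(57 - 69\right) \frac{4 \left(5 - 48\right)}{-1 + 12 \cdot 2} = - 12 \frac{4 \left(5 - 48\right)}{-1 + 24} = - 12 \cdot 4 \cdot \frac{1}{23} \left(-43\right) = \left(-12\right) \left(- \frac{172}{23}\right) = \frac{2064}{23}$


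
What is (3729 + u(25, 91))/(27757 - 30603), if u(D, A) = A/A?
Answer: -1865/1423 ≈ -1.3106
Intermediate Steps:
u(D, A) = 1
(3729 + u(25, 91))/(27757 - 30603) = (3729 + 1)/(27757 - 30603) = 3730/(-2846) = 3730*(-1/2846) = -1865/1423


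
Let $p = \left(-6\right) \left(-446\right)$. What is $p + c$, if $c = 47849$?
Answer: $50525$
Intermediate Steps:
$p = 2676$
$p + c = 2676 + 47849 = 50525$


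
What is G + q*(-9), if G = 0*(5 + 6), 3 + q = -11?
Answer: 126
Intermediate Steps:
q = -14 (q = -3 - 11 = -14)
G = 0 (G = 0*11 = 0)
G + q*(-9) = 0 - 14*(-9) = 0 + 126 = 126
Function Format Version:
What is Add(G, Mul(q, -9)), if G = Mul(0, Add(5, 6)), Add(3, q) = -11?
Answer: 126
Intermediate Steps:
q = -14 (q = Add(-3, -11) = -14)
G = 0 (G = Mul(0, 11) = 0)
Add(G, Mul(q, -9)) = Add(0, Mul(-14, -9)) = Add(0, 126) = 126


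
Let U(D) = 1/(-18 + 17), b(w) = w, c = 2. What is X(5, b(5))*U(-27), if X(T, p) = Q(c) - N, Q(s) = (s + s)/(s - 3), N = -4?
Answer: 0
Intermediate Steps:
Q(s) = 2*s/(-3 + s) (Q(s) = (2*s)/(-3 + s) = 2*s/(-3 + s))
X(T, p) = 0 (X(T, p) = 2*2/(-3 + 2) - 1*(-4) = 2*2/(-1) + 4 = 2*2*(-1) + 4 = -4 + 4 = 0)
U(D) = -1 (U(D) = 1/(-1) = -1)
X(5, b(5))*U(-27) = 0*(-1) = 0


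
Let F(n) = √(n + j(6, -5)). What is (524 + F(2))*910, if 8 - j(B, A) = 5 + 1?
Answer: 478660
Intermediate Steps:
j(B, A) = 2 (j(B, A) = 8 - (5 + 1) = 8 - 1*6 = 8 - 6 = 2)
F(n) = √(2 + n) (F(n) = √(n + 2) = √(2 + n))
(524 + F(2))*910 = (524 + √(2 + 2))*910 = (524 + √4)*910 = (524 + 2)*910 = 526*910 = 478660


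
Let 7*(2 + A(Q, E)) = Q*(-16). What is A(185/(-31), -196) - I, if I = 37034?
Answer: -8033852/217 ≈ -37022.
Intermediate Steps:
A(Q, E) = -2 - 16*Q/7 (A(Q, E) = -2 + (Q*(-16))/7 = -2 + (-16*Q)/7 = -2 - 16*Q/7)
A(185/(-31), -196) - I = (-2 - 2960/(7*(-31))) - 1*37034 = (-2 - 2960*(-1)/(7*31)) - 37034 = (-2 - 16/7*(-185/31)) - 37034 = (-2 + 2960/217) - 37034 = 2526/217 - 37034 = -8033852/217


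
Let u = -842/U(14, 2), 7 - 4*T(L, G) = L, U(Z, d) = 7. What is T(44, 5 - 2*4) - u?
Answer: 3109/28 ≈ 111.04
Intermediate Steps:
T(L, G) = 7/4 - L/4
u = -842/7 ≈ -120.29
T(44, 5 - 2*4) - u = (7/4 - ¼*44) - 1*(-842/7) = (7/4 - 11) + 842/7 = -37/4 + 842/7 = 3109/28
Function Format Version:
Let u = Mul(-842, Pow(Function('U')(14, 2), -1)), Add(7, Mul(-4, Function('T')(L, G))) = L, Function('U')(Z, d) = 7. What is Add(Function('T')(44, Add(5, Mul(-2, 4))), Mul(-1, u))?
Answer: Rational(3109, 28) ≈ 111.04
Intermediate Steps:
Function('T')(L, G) = Add(Rational(7, 4), Mul(Rational(-1, 4), L))
u = Rational(-842, 7) (u = Mul(-842, Pow(7, -1)) = Mul(-842, Rational(1, 7)) = Rational(-842, 7) ≈ -120.29)
Add(Function('T')(44, Add(5, Mul(-2, 4))), Mul(-1, u)) = Add(Add(Rational(7, 4), Mul(Rational(-1, 4), 44)), Mul(-1, Rational(-842, 7))) = Add(Add(Rational(7, 4), -11), Rational(842, 7)) = Add(Rational(-37, 4), Rational(842, 7)) = Rational(3109, 28)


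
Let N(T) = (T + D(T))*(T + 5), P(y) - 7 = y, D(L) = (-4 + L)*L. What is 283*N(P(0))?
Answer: 95088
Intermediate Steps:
D(L) = L*(-4 + L)
P(y) = 7 + y
N(T) = (5 + T)*(T + T*(-4 + T)) (N(T) = (T + T*(-4 + T))*(T + 5) = (T + T*(-4 + T))*(5 + T) = (5 + T)*(T + T*(-4 + T)))
283*N(P(0)) = 283*((7 + 0)*(-15 + (7 + 0)**2 + 2*(7 + 0))) = 283*(7*(-15 + 7**2 + 2*7)) = 283*(7*(-15 + 49 + 14)) = 283*(7*48) = 283*336 = 95088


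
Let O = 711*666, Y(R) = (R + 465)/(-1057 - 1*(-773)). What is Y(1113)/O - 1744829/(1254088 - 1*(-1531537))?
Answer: -39108569079931/62435784217500 ≈ -0.62638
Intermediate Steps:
Y(R) = -465/284 - R/284 (Y(R) = (465 + R)/(-1057 + 773) = (465 + R)/(-284) = (465 + R)*(-1/284) = -465/284 - R/284)
O = 473526
Y(1113)/O - 1744829/(1254088 - 1*(-1531537)) = (-465/284 - 1/284*1113)/473526 - 1744829/(1254088 - 1*(-1531537)) = (-465/284 - 1113/284)*(1/473526) - 1744829/(1254088 + 1531537) = -789/142*1/473526 - 1744829/2785625 = -263/22413564 - 1744829*1/2785625 = -263/22413564 - 1744829/2785625 = -39108569079931/62435784217500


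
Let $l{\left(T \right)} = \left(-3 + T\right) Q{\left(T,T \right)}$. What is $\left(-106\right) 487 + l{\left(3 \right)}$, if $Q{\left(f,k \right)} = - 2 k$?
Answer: $-51622$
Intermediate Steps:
$l{\left(T \right)} = - 2 T \left(-3 + T\right)$ ($l{\left(T \right)} = \left(-3 + T\right) \left(- 2 T\right) = - 2 T \left(-3 + T\right)$)
$\left(-106\right) 487 + l{\left(3 \right)} = \left(-106\right) 487 + 2 \cdot 3 \left(3 - 3\right) = -51622 + 2 \cdot 3 \left(3 - 3\right) = -51622 + 2 \cdot 3 \cdot 0 = -51622 + 0 = -51622$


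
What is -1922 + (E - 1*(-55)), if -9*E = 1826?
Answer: -18629/9 ≈ -2069.9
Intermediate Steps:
E = -1826/9 (E = -⅑*1826 = -1826/9 ≈ -202.89)
-1922 + (E - 1*(-55)) = -1922 + (-1826/9 - 1*(-55)) = -1922 + (-1826/9 + 55) = -1922 - 1331/9 = -18629/9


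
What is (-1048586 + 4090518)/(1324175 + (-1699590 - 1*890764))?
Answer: -3041932/1266179 ≈ -2.4025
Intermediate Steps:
(-1048586 + 4090518)/(1324175 + (-1699590 - 1*890764)) = 3041932/(1324175 + (-1699590 - 890764)) = 3041932/(1324175 - 2590354) = 3041932/(-1266179) = 3041932*(-1/1266179) = -3041932/1266179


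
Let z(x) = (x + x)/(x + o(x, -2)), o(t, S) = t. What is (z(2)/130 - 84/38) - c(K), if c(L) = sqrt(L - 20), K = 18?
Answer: -5441/2470 - I*sqrt(2) ≈ -2.2028 - 1.4142*I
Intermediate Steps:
z(x) = 1 (z(x) = (x + x)/(x + x) = (2*x)/((2*x)) = (2*x)*(1/(2*x)) = 1)
c(L) = sqrt(-20 + L)
(z(2)/130 - 84/38) - c(K) = (1/130 - 84/38) - sqrt(-20 + 18) = (1*(1/130) - 84*1/38) - sqrt(-2) = (1/130 - 42/19) - I*sqrt(2) = -5441/2470 - I*sqrt(2)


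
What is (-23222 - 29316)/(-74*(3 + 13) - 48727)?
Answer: 52538/49911 ≈ 1.0526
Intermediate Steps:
(-23222 - 29316)/(-74*(3 + 13) - 48727) = -52538/(-74*16 - 48727) = -52538/(-1184 - 48727) = -52538/(-49911) = -52538*(-1/49911) = 52538/49911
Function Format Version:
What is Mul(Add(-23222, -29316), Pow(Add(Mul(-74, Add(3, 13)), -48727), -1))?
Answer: Rational(52538, 49911) ≈ 1.0526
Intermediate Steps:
Mul(Add(-23222, -29316), Pow(Add(Mul(-74, Add(3, 13)), -48727), -1)) = Mul(-52538, Pow(Add(Mul(-74, 16), -48727), -1)) = Mul(-52538, Pow(Add(-1184, -48727), -1)) = Mul(-52538, Pow(-49911, -1)) = Mul(-52538, Rational(-1, 49911)) = Rational(52538, 49911)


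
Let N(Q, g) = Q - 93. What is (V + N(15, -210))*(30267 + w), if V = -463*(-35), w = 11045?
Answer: 666238624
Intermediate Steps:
N(Q, g) = -93 + Q
V = 16205
(V + N(15, -210))*(30267 + w) = (16205 + (-93 + 15))*(30267 + 11045) = (16205 - 78)*41312 = 16127*41312 = 666238624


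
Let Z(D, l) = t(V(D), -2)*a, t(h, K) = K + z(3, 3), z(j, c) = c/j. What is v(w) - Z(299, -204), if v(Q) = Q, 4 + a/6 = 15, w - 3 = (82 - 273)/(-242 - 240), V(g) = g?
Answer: 33449/482 ≈ 69.396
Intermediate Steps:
w = 1637/482 (w = 3 + (82 - 273)/(-242 - 240) = 3 - 191/(-482) = 3 - 191*(-1/482) = 3 + 191/482 = 1637/482 ≈ 3.3963)
t(h, K) = 1 + K (t(h, K) = K + 3/3 = K + 3*(⅓) = K + 1 = 1 + K)
a = 66 (a = -24 + 6*15 = -24 + 90 = 66)
Z(D, l) = -66 (Z(D, l) = (1 - 2)*66 = -1*66 = -66)
v(w) - Z(299, -204) = 1637/482 - 1*(-66) = 1637/482 + 66 = 33449/482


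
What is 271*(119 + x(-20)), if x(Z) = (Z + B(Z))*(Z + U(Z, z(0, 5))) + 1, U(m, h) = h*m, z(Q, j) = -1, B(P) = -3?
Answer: 32520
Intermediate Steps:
x(Z) = 1 (x(Z) = (Z - 3)*(Z - Z) + 1 = (-3 + Z)*0 + 1 = 0 + 1 = 1)
271*(119 + x(-20)) = 271*(119 + 1) = 271*120 = 32520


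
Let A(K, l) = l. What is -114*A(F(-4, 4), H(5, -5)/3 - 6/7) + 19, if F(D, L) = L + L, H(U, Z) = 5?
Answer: -513/7 ≈ -73.286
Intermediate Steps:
F(D, L) = 2*L
-114*A(F(-4, 4), H(5, -5)/3 - 6/7) + 19 = -114*(5/3 - 6/7) + 19 = -114*17/21 + 19 = -646/7 + 19 = -513/7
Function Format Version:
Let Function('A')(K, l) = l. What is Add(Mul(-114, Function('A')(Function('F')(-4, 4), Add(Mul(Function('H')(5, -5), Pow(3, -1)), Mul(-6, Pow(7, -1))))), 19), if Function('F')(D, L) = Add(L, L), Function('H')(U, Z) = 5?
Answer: Rational(-513, 7) ≈ -73.286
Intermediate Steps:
Function('F')(D, L) = Mul(2, L)
Add(Mul(-114, Function('A')(Function('F')(-4, 4), Add(Mul(Function('H')(5, -5), Pow(3, -1)), Mul(-6, Pow(7, -1))))), 19) = Add(Mul(-114, Add(Mul(5, Pow(3, -1)), Mul(-6, Pow(7, -1)))), 19) = Add(Mul(-114, Add(Mul(5, Rational(1, 3)), Mul(-6, Rational(1, 7)))), 19) = Add(Mul(-114, Add(Rational(5, 3), Rational(-6, 7))), 19) = Add(Mul(-114, Rational(17, 21)), 19) = Add(Rational(-646, 7), 19) = Rational(-513, 7)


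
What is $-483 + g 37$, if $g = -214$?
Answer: $-8401$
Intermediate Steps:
$-483 + g 37 = -483 - 7918 = -8401$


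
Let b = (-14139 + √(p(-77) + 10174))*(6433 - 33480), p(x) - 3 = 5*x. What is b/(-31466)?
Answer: -382417533/31466 + 324564*√17/15733 ≈ -12068.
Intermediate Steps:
p(x) = 3 + 5*x
b = 382417533 - 649128*√17 (b = (-14139 + √((3 + 5*(-77)) + 10174))*(6433 - 33480) = (-14139 + √((3 - 385) + 10174))*(-27047) = (-14139 + √(-382 + 10174))*(-27047) = (-14139 + √9792)*(-27047) = (-14139 + 24*√17)*(-27047) = 382417533 - 649128*√17 ≈ 3.7974e+8)
b/(-31466) = (382417533 - 649128*√17)/(-31466) = (382417533 - 649128*√17)*(-1/31466) = -382417533/31466 + 324564*√17/15733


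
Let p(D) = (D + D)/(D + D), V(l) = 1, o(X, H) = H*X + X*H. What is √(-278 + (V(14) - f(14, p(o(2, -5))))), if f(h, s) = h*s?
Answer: I*√291 ≈ 17.059*I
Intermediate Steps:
o(X, H) = 2*H*X (o(X, H) = H*X + H*X = 2*H*X)
p(D) = 1 (p(D) = (2*D)/((2*D)) = (2*D)*(1/(2*D)) = 1)
√(-278 + (V(14) - f(14, p(o(2, -5))))) = √(-278 + (1 - 14)) = √(-278 - 13) = √(-291) = I*√291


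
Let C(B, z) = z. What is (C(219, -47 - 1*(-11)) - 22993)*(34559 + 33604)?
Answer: -1569725727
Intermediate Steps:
(C(219, -47 - 1*(-11)) - 22993)*(34559 + 33604) = ((-47 - 1*(-11)) - 22993)*(34559 + 33604) = ((-47 + 11) - 22993)*68163 = (-36 - 22993)*68163 = -23029*68163 = -1569725727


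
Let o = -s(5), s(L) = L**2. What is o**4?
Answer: 390625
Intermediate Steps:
o = -25 (o = -1*5**2 = -1*25 = -25)
o**4 = (-25)**4 = 390625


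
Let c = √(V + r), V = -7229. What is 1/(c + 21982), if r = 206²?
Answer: 21982/483173117 - √35207/483173117 ≈ 4.5107e-5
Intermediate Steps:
r = 42436
c = √35207 (c = √(-7229 + 42436) = √35207 ≈ 187.64)
1/(c + 21982) = 1/(√35207 + 21982) = 1/(21982 + √35207)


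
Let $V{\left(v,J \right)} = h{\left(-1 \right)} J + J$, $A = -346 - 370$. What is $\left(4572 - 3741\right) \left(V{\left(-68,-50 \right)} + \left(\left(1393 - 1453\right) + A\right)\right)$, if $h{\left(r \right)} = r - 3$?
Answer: $-520206$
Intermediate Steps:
$h{\left(r \right)} = -3 + r$ ($h{\left(r \right)} = r - 3 = -3 + r$)
$A = -716$ ($A = -346 - 370 = -716$)
$V{\left(v,J \right)} = - 3 J$ ($V{\left(v,J \right)} = \left(-3 - 1\right) J + J = - 4 J + J = - 3 J$)
$\left(4572 - 3741\right) \left(V{\left(-68,-50 \right)} + \left(\left(1393 - 1453\right) + A\right)\right) = \left(4572 - 3741\right) \left(\left(-3\right) \left(-50\right) + \left(\left(1393 - 1453\right) - 716\right)\right) = 831 \left(150 - 776\right) = 831 \left(-626\right) = -520206$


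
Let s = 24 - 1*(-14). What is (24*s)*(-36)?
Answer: -32832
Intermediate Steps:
s = 38 (s = 24 + 14 = 38)
(24*s)*(-36) = (24*38)*(-36) = 912*(-36) = -32832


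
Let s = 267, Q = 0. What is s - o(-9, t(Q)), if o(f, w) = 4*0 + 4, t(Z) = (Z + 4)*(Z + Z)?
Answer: 263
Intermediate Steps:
t(Z) = 2*Z*(4 + Z) (t(Z) = (4 + Z)*(2*Z) = 2*Z*(4 + Z))
o(f, w) = 4 (o(f, w) = 0 + 4 = 4)
s - o(-9, t(Q)) = 267 - 1*4 = 267 - 4 = 263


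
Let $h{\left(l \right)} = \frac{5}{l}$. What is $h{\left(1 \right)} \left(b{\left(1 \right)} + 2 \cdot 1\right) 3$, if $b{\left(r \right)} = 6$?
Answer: $120$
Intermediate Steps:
$h{\left(1 \right)} \left(b{\left(1 \right)} + 2 \cdot 1\right) 3 = \frac{5}{1} \left(6 + 2 \cdot 1\right) 3 = 5 \cdot 1 \left(6 + 2\right) 3 = 5 \cdot 8 \cdot 3 = 40 \cdot 3 = 120$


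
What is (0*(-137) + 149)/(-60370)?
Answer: -149/60370 ≈ -0.0024681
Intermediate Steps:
(0*(-137) + 149)/(-60370) = (0 + 149)*(-1/60370) = 149*(-1/60370) = -149/60370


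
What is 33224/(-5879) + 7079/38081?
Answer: -1223585703/223878199 ≈ -5.4654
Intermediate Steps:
33224/(-5879) + 7079/38081 = 33224*(-1/5879) + 7079*(1/38081) = -33224/5879 + 7079/38081 = -1223585703/223878199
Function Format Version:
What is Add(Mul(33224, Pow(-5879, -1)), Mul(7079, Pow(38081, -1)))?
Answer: Rational(-1223585703, 223878199) ≈ -5.4654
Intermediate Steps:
Add(Mul(33224, Pow(-5879, -1)), Mul(7079, Pow(38081, -1))) = Add(Mul(33224, Rational(-1, 5879)), Mul(7079, Rational(1, 38081))) = Add(Rational(-33224, 5879), Rational(7079, 38081)) = Rational(-1223585703, 223878199)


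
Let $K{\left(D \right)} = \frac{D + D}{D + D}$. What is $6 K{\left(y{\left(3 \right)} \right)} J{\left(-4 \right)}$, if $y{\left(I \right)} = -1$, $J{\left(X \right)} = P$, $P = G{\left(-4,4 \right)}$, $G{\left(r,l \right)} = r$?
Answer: $-24$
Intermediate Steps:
$P = -4$
$J{\left(X \right)} = -4$
$K{\left(D \right)} = 1$ ($K{\left(D \right)} = \frac{2 D}{2 D} = 2 D \frac{1}{2 D} = 1$)
$6 K{\left(y{\left(3 \right)} \right)} J{\left(-4 \right)} = 6 \cdot 1 \left(-4\right) = 6 \left(-4\right) = -24$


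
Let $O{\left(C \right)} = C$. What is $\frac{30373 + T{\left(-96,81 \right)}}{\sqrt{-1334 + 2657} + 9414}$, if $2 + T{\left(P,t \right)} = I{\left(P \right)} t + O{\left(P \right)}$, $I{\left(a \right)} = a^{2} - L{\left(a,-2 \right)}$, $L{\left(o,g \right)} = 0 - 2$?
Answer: $\frac{812671918}{9846897} - \frac{5438531 \sqrt{3}}{29540691} \approx 82.212$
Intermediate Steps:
$L{\left(o,g \right)} = -2$ ($L{\left(o,g \right)} = 0 - 2 = -2$)
$I{\left(a \right)} = 2 + a^{2}$ ($I{\left(a \right)} = a^{2} - -2 = a^{2} + 2 = 2 + a^{2}$)
$T{\left(P,t \right)} = -2 + P + t \left(2 + P^{2}\right)$ ($T{\left(P,t \right)} = -2 + \left(\left(2 + P^{2}\right) t + P\right) = -2 + \left(t \left(2 + P^{2}\right) + P\right) = -2 + \left(P + t \left(2 + P^{2}\right)\right) = -2 + P + t \left(2 + P^{2}\right)$)
$\frac{30373 + T{\left(-96,81 \right)}}{\sqrt{-1334 + 2657} + 9414} = \frac{30373 - \left(98 - 81 \left(2 + \left(-96\right)^{2}\right)\right)}{\sqrt{-1334 + 2657} + 9414} = \frac{30373 - \left(98 - 81 \left(2 + 9216\right)\right)}{\sqrt{1323} + 9414} = \frac{30373 - -746560}{21 \sqrt{3} + 9414} = \frac{30373 - -746560}{9414 + 21 \sqrt{3}} = \frac{30373 + 746560}{9414 + 21 \sqrt{3}} = \frac{776933}{9414 + 21 \sqrt{3}}$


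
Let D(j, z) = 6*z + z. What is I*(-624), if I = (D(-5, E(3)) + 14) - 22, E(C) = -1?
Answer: 9360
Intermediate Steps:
D(j, z) = 7*z
I = -15 (I = (7*(-1) + 14) - 22 = (-7 + 14) - 22 = 7 - 22 = -15)
I*(-624) = -15*(-624) = 9360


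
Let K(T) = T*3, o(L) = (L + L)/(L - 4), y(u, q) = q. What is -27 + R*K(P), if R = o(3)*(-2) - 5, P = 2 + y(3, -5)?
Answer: -90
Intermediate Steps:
P = -3 (P = 2 - 5 = -3)
o(L) = 2*L/(-4 + L) (o(L) = (2*L)/(-4 + L) = 2*L/(-4 + L))
K(T) = 3*T
R = 7 (R = (2*3/(-4 + 3))*(-2) - 5 = (2*3/(-1))*(-2) - 5 = (2*3*(-1))*(-2) - 5 = -6*(-2) - 5 = 12 - 5 = 7)
-27 + R*K(P) = -27 + 7*(3*(-3)) = -27 + 7*(-9) = -27 - 63 = -90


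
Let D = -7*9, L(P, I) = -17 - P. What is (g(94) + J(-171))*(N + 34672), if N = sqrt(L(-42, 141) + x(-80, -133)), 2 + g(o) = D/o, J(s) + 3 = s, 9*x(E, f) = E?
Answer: -287898952/47 - 16607*sqrt(145)/282 ≈ -6.1262e+6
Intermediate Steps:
x(E, f) = E/9
D = -63
J(s) = -3 + s
g(o) = -2 - 63/o
N = sqrt(145)/3 (N = sqrt((-17 - 1*(-42)) + (1/9)*(-80)) = sqrt((-17 + 42) - 80/9) = sqrt(25 - 80/9) = sqrt(145/9) = sqrt(145)/3 ≈ 4.0139)
(g(94) + J(-171))*(N + 34672) = ((-2 - 63/94) + (-3 - 171))*(sqrt(145)/3 + 34672) = ((-2 - 63*1/94) - 174)*(34672 + sqrt(145)/3) = ((-2 - 63/94) - 174)*(34672 + sqrt(145)/3) = (-251/94 - 174)*(34672 + sqrt(145)/3) = -16607*(34672 + sqrt(145)/3)/94 = -287898952/47 - 16607*sqrt(145)/282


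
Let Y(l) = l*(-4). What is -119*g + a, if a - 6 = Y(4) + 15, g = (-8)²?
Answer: -7611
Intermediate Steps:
Y(l) = -4*l
g = 64
a = 5 (a = 6 + (-4*4 + 15) = 6 + (-16 + 15) = 6 - 1 = 5)
-119*g + a = -119*64 + 5 = -7616 + 5 = -7611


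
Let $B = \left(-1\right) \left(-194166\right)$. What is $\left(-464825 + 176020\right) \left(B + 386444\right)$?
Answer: $-167683071050$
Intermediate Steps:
$B = 194166$
$\left(-464825 + 176020\right) \left(B + 386444\right) = \left(-464825 + 176020\right) \left(194166 + 386444\right) = \left(-288805\right) 580610 = -167683071050$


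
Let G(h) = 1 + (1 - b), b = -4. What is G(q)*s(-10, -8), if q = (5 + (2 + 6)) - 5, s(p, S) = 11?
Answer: 66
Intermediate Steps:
q = 8 (q = (5 + 8) - 5 = 13 - 5 = 8)
G(h) = 6 (G(h) = 1 + (1 - 1*(-4)) = 1 + (1 + 4) = 1 + 5 = 6)
G(q)*s(-10, -8) = 6*11 = 66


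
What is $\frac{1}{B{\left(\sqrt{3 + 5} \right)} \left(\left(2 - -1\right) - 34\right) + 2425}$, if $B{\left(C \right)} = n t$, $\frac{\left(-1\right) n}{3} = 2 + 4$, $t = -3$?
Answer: $\frac{1}{751} \approx 0.0013316$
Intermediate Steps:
$n = -18$ ($n = - 3 \left(2 + 4\right) = \left(-3\right) 6 = -18$)
$B{\left(C \right)} = 54$ ($B{\left(C \right)} = \left(-18\right) \left(-3\right) = 54$)
$\frac{1}{B{\left(\sqrt{3 + 5} \right)} \left(\left(2 - -1\right) - 34\right) + 2425} = \frac{1}{54 \left(\left(2 - -1\right) - 34\right) + 2425} = \frac{1}{54 \left(\left(2 + 1\right) - 34\right) + 2425} = \frac{1}{54 \left(3 - 34\right) + 2425} = \frac{1}{54 \left(-31\right) + 2425} = \frac{1}{-1674 + 2425} = \frac{1}{751}$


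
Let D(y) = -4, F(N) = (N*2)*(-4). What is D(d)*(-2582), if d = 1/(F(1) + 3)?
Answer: 10328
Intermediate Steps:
F(N) = -8*N (F(N) = (2*N)*(-4) = -8*N)
d = -1/5 (d = 1/(-8*1 + 3) = 1/(-8 + 3) = 1/(-5) = -1/5 ≈ -0.20000)
D(d)*(-2582) = -4*(-2582) = 10328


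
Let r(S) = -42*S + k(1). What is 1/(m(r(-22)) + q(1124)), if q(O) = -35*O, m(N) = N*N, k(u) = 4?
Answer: 1/821844 ≈ 1.2168e-6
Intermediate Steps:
r(S) = 4 - 42*S (r(S) = -42*S + 4 = 4 - 42*S)
m(N) = N²
1/(m(r(-22)) + q(1124)) = 1/((4 - 42*(-22))² - 35*1124) = 1/((4 + 924)² - 39340) = 1/(928² - 39340) = 1/(861184 - 39340) = 1/821844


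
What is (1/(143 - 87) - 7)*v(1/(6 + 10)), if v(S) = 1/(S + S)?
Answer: -391/7 ≈ -55.857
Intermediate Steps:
v(S) = 1/(2*S)
(1/(143 - 87) - 7)*v(1/(6 + 10)) = (1/(143 - 87) - 7)*(1/(2*(1/(6 + 10)))) = (1/56 - 7)*(1/(2*(1/16))) = -391*16/112 = -391/56*8 = -391/7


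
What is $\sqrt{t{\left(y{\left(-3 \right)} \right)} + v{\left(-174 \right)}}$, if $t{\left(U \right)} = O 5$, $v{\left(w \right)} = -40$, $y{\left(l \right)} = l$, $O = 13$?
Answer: $5$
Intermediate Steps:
$t{\left(U \right)} = 65$ ($t{\left(U \right)} = 13 \cdot 5 = 65$)
$\sqrt{t{\left(y{\left(-3 \right)} \right)} + v{\left(-174 \right)}} = \sqrt{65 - 40} = \sqrt{25} = 5$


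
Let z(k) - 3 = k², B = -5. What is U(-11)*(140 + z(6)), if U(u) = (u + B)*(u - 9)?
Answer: 57280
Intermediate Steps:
U(u) = (-9 + u)*(-5 + u) (U(u) = (u - 5)*(u - 9) = (-5 + u)*(-9 + u) = (-9 + u)*(-5 + u))
z(k) = 3 + k²
U(-11)*(140 + z(6)) = (45 + (-11)² - 14*(-11))*(140 + (3 + 6²)) = (45 + 121 + 154)*(140 + (3 + 36)) = 320*(140 + 39) = 320*179 = 57280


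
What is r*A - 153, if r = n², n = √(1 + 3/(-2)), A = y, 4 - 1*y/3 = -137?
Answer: -729/2 ≈ -364.50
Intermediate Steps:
y = 423 (y = 12 - 3*(-137) = 12 + 411 = 423)
A = 423
n = I*√2/2 (n = √(1 + 3*(-½)) = √(1 - 3/2) = √(-½) = I*√2/2 ≈ 0.70711*I)
r = -½ (r = (I*√2/2)² = -½ ≈ -0.50000)
r*A - 153 = -½*423 - 153 = -423/2 - 153 = -729/2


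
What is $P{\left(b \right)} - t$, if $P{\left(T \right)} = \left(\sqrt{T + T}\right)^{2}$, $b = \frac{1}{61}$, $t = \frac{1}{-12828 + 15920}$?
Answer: $\frac{6123}{188612} \approx 0.032463$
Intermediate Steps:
$t = \frac{1}{3092} \approx 0.00032342$
$b = \frac{1}{61} \approx 0.016393$
$P{\left(T \right)} = 2 T$ ($P{\left(T \right)} = \left(\sqrt{2 T}\right)^{2} = \left(\sqrt{2} \sqrt{T}\right)^{2} = 2 T$)
$P{\left(b \right)} - t = 2 \cdot \frac{1}{61} - \frac{1}{3092} = \frac{2}{61} - \frac{1}{3092} = \frac{6123}{188612}$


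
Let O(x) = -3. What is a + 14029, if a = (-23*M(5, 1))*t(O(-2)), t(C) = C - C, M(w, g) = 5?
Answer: 14029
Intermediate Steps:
t(C) = 0
a = 0 (a = -23*5*0 = -115*0 = 0)
a + 14029 = 0 + 14029 = 14029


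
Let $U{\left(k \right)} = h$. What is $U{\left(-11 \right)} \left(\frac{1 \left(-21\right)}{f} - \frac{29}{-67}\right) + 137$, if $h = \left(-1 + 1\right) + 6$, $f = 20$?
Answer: $\frac{89309}{670} \approx 133.3$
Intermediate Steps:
$h = 6$ ($h = 0 + 6 = 6$)
$U{\left(k \right)} = 6$
$U{\left(-11 \right)} \left(\frac{1 \left(-21\right)}{f} - \frac{29}{-67}\right) + 137 = 6 \left(\frac{1 \left(-21\right)}{20} - \frac{29}{-67}\right) + 137 = 6 \left(\left(-21\right) \frac{1}{20} - - \frac{29}{67}\right) + 137 = 6 \left(- \frac{21}{20} + \frac{29}{67}\right) + 137 = 6 \left(- \frac{827}{1340}\right) + 137 = - \frac{2481}{670} + 137 = \frac{89309}{670}$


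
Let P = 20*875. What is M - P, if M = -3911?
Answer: -21411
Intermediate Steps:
P = 17500
M - P = -3911 - 1*17500 = -3911 - 17500 = -21411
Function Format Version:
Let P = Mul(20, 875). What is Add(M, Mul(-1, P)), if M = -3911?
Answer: -21411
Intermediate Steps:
P = 17500
Add(M, Mul(-1, P)) = Add(-3911, Mul(-1, 17500)) = Add(-3911, -17500) = -21411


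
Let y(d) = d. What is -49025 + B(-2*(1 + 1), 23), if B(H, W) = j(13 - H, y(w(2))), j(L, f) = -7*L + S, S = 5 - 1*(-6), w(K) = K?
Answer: -49133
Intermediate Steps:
S = 11 (S = 5 + 6 = 11)
j(L, f) = 11 - 7*L (j(L, f) = -7*L + 11 = 11 - 7*L)
B(H, W) = -80 + 7*H (B(H, W) = 11 - 7*(13 - H) = 11 + (-91 + 7*H) = -80 + 7*H)
-49025 + B(-2*(1 + 1), 23) = -49025 + (-80 + 7*(-2*(1 + 1))) = -49025 + (-80 + 7*(-2*2)) = -49025 + (-80 + 7*(-4)) = -49025 + (-80 - 28) = -49025 - 108 = -49133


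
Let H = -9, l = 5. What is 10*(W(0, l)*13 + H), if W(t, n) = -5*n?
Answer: -3340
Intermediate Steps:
10*(W(0, l)*13 + H) = 10*(-5*5*13 - 9) = 10*(-25*13 - 9) = 10*(-325 - 9) = 10*(-334) = -3340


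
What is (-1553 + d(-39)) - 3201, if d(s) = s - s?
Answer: -4754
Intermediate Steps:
d(s) = 0
(-1553 + d(-39)) - 3201 = (-1553 + 0) - 3201 = -1553 - 3201 = -4754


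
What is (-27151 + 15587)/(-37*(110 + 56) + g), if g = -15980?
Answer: 5782/11061 ≈ 0.52274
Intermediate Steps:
(-27151 + 15587)/(-37*(110 + 56) + g) = (-27151 + 15587)/(-37*(110 + 56) - 15980) = -11564/(-37*166 - 15980) = -11564/(-6142 - 15980) = -11564/(-22122) = -11564*(-1/22122) = 5782/11061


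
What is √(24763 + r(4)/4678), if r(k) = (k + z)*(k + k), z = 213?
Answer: 15*√602126431/2339 ≈ 157.36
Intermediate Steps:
r(k) = 2*k*(213 + k) (r(k) = (k + 213)*(k + k) = (213 + k)*(2*k) = 2*k*(213 + k))
√(24763 + r(4)/4678) = √(24763 + (2*4*(213 + 4))/4678) = √(24763 + (2*4*217)*(1/4678)) = √(24763 + 1736*(1/4678)) = √(24763 + 868/2339) = √(57921525/2339) = 15*√602126431/2339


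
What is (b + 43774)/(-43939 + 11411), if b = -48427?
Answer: 4653/32528 ≈ 0.14305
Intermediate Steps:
(b + 43774)/(-43939 + 11411) = (-48427 + 43774)/(-43939 + 11411) = -4653/(-32528) = -4653*(-1/32528) = 4653/32528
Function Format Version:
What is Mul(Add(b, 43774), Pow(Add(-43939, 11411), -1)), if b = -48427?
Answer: Rational(4653, 32528) ≈ 0.14305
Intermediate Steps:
Mul(Add(b, 43774), Pow(Add(-43939, 11411), -1)) = Mul(Add(-48427, 43774), Pow(Add(-43939, 11411), -1)) = Mul(-4653, Pow(-32528, -1)) = Mul(-4653, Rational(-1, 32528)) = Rational(4653, 32528)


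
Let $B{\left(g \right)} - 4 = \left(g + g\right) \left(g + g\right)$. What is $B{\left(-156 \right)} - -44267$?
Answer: $141615$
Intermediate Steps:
$B{\left(g \right)} = 4 + 4 g^{2}$ ($B{\left(g \right)} = 4 + \left(g + g\right) \left(g + g\right) = 4 + 2 g 2 g = 4 + 4 g^{2}$)
$B{\left(-156 \right)} - -44267 = \left(4 + 4 \left(-156\right)^{2}\right) - -44267 = \left(4 + 4 \cdot 24336\right) + 44267 = \left(4 + 97344\right) + 44267 = 97348 + 44267 = 141615$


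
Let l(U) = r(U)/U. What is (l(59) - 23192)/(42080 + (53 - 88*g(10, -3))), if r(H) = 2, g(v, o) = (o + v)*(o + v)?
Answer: -1368326/2231439 ≈ -0.61320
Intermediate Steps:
g(v, o) = (o + v)²
l(U) = 2/U
(l(59) - 23192)/(42080 + (53 - 88*g(10, -3))) = (2/59 - 23192)/(42080 + (53 - 88*(-3 + 10)²)) = (2*(1/59) - 23192)/(42080 + (53 - 88*7²)) = (2/59 - 23192)/(42080 + (53 - 88*49)) = -1368326/(59*(42080 + (53 - 4312))) = -1368326/(59*(42080 - 4259)) = -1368326/59/37821 = -1368326/59*1/37821 = -1368326/2231439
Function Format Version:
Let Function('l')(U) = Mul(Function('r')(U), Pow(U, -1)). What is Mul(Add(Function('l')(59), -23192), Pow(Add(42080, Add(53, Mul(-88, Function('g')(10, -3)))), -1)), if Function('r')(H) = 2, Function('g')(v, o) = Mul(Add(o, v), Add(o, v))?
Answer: Rational(-1368326, 2231439) ≈ -0.61320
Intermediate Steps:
Function('g')(v, o) = Pow(Add(o, v), 2)
Function('l')(U) = Mul(2, Pow(U, -1))
Mul(Add(Function('l')(59), -23192), Pow(Add(42080, Add(53, Mul(-88, Function('g')(10, -3)))), -1)) = Mul(Add(Mul(2, Pow(59, -1)), -23192), Pow(Add(42080, Add(53, Mul(-88, Pow(Add(-3, 10), 2)))), -1)) = Mul(Add(Mul(2, Rational(1, 59)), -23192), Pow(Add(42080, Add(53, Mul(-88, Pow(7, 2)))), -1)) = Mul(Add(Rational(2, 59), -23192), Pow(Add(42080, Add(53, Mul(-88, 49))), -1)) = Mul(Rational(-1368326, 59), Pow(Add(42080, Add(53, -4312)), -1)) = Mul(Rational(-1368326, 59), Pow(Add(42080, -4259), -1)) = Mul(Rational(-1368326, 59), Pow(37821, -1)) = Mul(Rational(-1368326, 59), Rational(1, 37821)) = Rational(-1368326, 2231439)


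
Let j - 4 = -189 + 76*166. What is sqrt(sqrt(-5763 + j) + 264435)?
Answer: sqrt(264435 + 2*sqrt(1667)) ≈ 514.31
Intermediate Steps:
j = 12431 (j = 4 + (-189 + 76*166) = 4 + (-189 + 12616) = 4 + 12427 = 12431)
sqrt(sqrt(-5763 + j) + 264435) = sqrt(sqrt(-5763 + 12431) + 264435) = sqrt(sqrt(6668) + 264435) = sqrt(2*sqrt(1667) + 264435) = sqrt(264435 + 2*sqrt(1667))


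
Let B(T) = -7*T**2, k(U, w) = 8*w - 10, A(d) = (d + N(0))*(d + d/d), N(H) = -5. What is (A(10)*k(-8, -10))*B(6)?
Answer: 1247400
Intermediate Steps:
A(d) = (1 + d)*(-5 + d) (A(d) = (d - 5)*(d + d/d) = (-5 + d)*(d + 1) = (-5 + d)*(1 + d) = (1 + d)*(-5 + d))
k(U, w) = -10 + 8*w
(A(10)*k(-8, -10))*B(6) = ((-5 + 10**2 - 4*10)*(-10 + 8*(-10)))*(-7*6**2) = ((-5 + 100 - 40)*(-10 - 80))*(-7*36) = (55*(-90))*(-252) = -4950*(-252) = 1247400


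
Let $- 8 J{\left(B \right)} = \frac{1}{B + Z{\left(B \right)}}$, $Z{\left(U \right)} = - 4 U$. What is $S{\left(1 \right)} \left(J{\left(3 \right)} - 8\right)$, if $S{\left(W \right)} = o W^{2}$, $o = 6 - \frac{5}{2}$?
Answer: $- \frac{4025}{144} \approx -27.951$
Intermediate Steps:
$o = \frac{7}{2}$ ($o = 6 - \frac{5}{2} = \frac{7}{2} \approx 3.5$)
$J{\left(B \right)} = \frac{1}{24 B}$ ($J{\left(B \right)} = - \frac{1}{8 \left(B - 4 B\right)} = - \frac{1}{8 \left(- 3 B\right)} = - \frac{\left(- \frac{1}{3}\right) \frac{1}{B}}{8} = \frac{1}{24 B}$)
$S{\left(W \right)} = \frac{7 W^{2}}{2}$
$S{\left(1 \right)} \left(J{\left(3 \right)} - 8\right) = \frac{7 \cdot 1^{2}}{2} \left(\frac{1}{24 \cdot 3} - 8\right) = \frac{7}{2} \cdot 1 \left(\frac{1}{24} \cdot \frac{1}{3} - 8\right) = \frac{7 \left(\frac{1}{72} - 8\right)}{2} = \frac{7}{2} \left(- \frac{575}{72}\right) = - \frac{4025}{144}$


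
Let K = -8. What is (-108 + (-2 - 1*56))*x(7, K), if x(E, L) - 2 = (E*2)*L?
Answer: 18260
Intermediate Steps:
x(E, L) = 2 + 2*E*L (x(E, L) = 2 + (E*2)*L = 2 + (2*E)*L = 2 + 2*E*L)
(-108 + (-2 - 1*56))*x(7, K) = (-108 + (-2 - 1*56))*(2 + 2*7*(-8)) = (-108 + (-2 - 56))*(2 - 112) = (-108 - 58)*(-110) = -166*(-110) = 18260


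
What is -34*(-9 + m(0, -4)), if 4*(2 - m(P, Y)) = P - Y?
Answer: 272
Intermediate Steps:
m(P, Y) = 2 - P/4 + Y/4 (m(P, Y) = 2 - (P - Y)/4 = 2 + (-P/4 + Y/4) = 2 - P/4 + Y/4)
-34*(-9 + m(0, -4)) = -34*(-9 + (2 - 1/4*0 + (1/4)*(-4))) = -34*(-9 + (2 + 0 - 1)) = -34*(-9 + 1) = -34*(-8) = 272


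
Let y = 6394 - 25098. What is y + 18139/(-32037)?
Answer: -599238187/32037 ≈ -18705.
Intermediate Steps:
y = -18704
y + 18139/(-32037) = -18704 + 18139/(-32037) = -18704 + 18139*(-1/32037) = -18704 - 18139/32037 = -599238187/32037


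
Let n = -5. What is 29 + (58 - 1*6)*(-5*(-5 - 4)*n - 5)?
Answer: -11931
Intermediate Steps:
29 + (58 - 1*6)*(-5*(-5 - 4)*n - 5) = 29 + (58 - 1*6)*(-5*(-5 - 4)*(-5) - 5) = 29 + (58 - 6)*(-(-45)*(-5) - 5) = 29 + 52*(-5*45 - 5) = 29 + 52*(-225 - 5) = 29 + 52*(-230) = 29 - 11960 = -11931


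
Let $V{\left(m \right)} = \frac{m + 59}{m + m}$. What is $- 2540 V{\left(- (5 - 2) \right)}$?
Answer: $\frac{71120}{3} \approx 23707.0$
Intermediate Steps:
$V{\left(m \right)} = \frac{59 + m}{2 m}$
$- 2540 V{\left(- (5 - 2) \right)} = - 2540 \frac{59 - \left(5 - 2\right)}{2 \left(- (5 - 2)\right)} = - 2540 \frac{59 - 3}{2 \left(\left(-1\right) 3\right)} = - 2540 \frac{59 - 3}{2 \left(-3\right)} = - 2540 \cdot \frac{1}{2} \left(- \frac{1}{3}\right) 56 = \left(-2540\right) \left(- \frac{28}{3}\right) = \frac{71120}{3}$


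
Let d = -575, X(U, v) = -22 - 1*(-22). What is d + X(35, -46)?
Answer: -575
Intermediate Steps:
X(U, v) = 0 (X(U, v) = -22 + 22 = 0)
d + X(35, -46) = -575 + 0 = -575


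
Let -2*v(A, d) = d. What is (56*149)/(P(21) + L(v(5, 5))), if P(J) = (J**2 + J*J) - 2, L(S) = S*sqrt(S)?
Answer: 11748352/1239065 + 16688*I*sqrt(10)/1239065 ≈ 9.4816 + 0.04259*I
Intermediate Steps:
v(A, d) = -d/2
L(S) = S**(3/2)
P(J) = -2 + 2*J**2 (P(J) = (J**2 + J**2) - 2 = 2*J**2 - 2 = -2 + 2*J**2)
(56*149)/(P(21) + L(v(5, 5))) = (56*149)/((-2 + 2*21**2) + (-1/2*5)**(3/2)) = 8344/((-2 + 2*441) + (-5/2)**(3/2)) = 8344/((-2 + 882) - 5*I*sqrt(10)/4) = 8344/(880 - 5*I*sqrt(10)/4)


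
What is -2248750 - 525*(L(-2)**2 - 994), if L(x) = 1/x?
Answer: -6908125/4 ≈ -1.7270e+6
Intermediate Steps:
-2248750 - 525*(L(-2)**2 - 994) = -2248750 - 525*((1/(-2))**2 - 994) = -2248750 - 525*((-1/2)**2 - 994) = -2248750 - 525*(1/4 - 994) = -2248750 - 525*(-3975/4) = -2248750 + 2086875/4 = -6908125/4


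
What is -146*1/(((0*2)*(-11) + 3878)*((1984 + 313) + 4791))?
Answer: -73/13743632 ≈ -5.3116e-6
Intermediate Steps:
-146*1/(((0*2)*(-11) + 3878)*((1984 + 313) + 4791)) = -146*1/((2297 + 4791)*(0*(-11) + 3878)) = -146*1/(7088*(0 + 3878)) = -146/(7088*3878) = -146/27487264 = -146*1/27487264 = -73/13743632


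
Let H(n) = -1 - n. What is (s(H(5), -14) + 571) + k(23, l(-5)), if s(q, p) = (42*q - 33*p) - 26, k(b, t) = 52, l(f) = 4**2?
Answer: 807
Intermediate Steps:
l(f) = 16
s(q, p) = -26 - 33*p + 42*q (s(q, p) = (-33*p + 42*q) - 26 = -26 - 33*p + 42*q)
(s(H(5), -14) + 571) + k(23, l(-5)) = ((-26 - 33*(-14) + 42*(-1 - 1*5)) + 571) + 52 = ((-26 + 462 + 42*(-1 - 5)) + 571) + 52 = ((-26 + 462 + 42*(-6)) + 571) + 52 = ((-26 + 462 - 252) + 571) + 52 = (184 + 571) + 52 = 755 + 52 = 807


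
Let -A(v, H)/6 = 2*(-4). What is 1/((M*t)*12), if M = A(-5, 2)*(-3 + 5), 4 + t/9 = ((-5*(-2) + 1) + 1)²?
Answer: 1/1451520 ≈ 6.8893e-7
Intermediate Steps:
A(v, H) = 48 (A(v, H) = -12*(-4) = -6*(-8) = 48)
t = 1260 (t = -36 + 9*((-5*(-2) + 1) + 1)² = -36 + 9*((10 + 1) + 1)² = -36 + 9*(11 + 1)² = -36 + 9*12² = -36 + 9*144 = -36 + 1296 = 1260)
M = 96 (M = 48*(-3 + 5) = 48*2 = 96)
1/((M*t)*12) = 1/((96*1260)*12) = 1/(120960*12) = 1/1451520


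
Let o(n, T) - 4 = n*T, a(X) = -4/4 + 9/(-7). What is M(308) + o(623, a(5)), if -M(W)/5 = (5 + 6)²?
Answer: -2025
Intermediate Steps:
M(W) = -605 (M(W) = -5*(5 + 6)² = -5*11² = -5*121 = -605)
a(X) = -16/7 (a(X) = -4*¼ + 9*(-⅐) = -1 - 9/7 = -16/7)
o(n, T) = 4 + T*n (o(n, T) = 4 + n*T = 4 + T*n)
M(308) + o(623, a(5)) = -605 + (4 - 16/7*623) = -605 + (4 - 1424) = -605 - 1420 = -2025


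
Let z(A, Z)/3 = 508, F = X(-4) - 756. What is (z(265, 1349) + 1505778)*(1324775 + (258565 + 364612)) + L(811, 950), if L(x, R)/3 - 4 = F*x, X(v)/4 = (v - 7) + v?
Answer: 2936149960188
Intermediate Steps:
X(v) = -28 + 8*v (X(v) = 4*((v - 7) + v) = 4*((-7 + v) + v) = 4*(-7 + 2*v) = -28 + 8*v)
F = -816 (F = (-28 + 8*(-4)) - 756 = (-28 - 32) - 756 = -60 - 756 = -816)
z(A, Z) = 1524 (z(A, Z) = 3*508 = 1524)
L(x, R) = 12 - 2448*x (L(x, R) = 12 + 3*(-816*x) = 12 - 2448*x)
(z(265, 1349) + 1505778)*(1324775 + (258565 + 364612)) + L(811, 950) = (1524 + 1505778)*(1324775 + (258565 + 364612)) + (12 - 2448*811) = 1507302*(1324775 + 623177) + (12 - 1985328) = 1507302*1947952 - 1985316 = 2936151945504 - 1985316 = 2936149960188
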